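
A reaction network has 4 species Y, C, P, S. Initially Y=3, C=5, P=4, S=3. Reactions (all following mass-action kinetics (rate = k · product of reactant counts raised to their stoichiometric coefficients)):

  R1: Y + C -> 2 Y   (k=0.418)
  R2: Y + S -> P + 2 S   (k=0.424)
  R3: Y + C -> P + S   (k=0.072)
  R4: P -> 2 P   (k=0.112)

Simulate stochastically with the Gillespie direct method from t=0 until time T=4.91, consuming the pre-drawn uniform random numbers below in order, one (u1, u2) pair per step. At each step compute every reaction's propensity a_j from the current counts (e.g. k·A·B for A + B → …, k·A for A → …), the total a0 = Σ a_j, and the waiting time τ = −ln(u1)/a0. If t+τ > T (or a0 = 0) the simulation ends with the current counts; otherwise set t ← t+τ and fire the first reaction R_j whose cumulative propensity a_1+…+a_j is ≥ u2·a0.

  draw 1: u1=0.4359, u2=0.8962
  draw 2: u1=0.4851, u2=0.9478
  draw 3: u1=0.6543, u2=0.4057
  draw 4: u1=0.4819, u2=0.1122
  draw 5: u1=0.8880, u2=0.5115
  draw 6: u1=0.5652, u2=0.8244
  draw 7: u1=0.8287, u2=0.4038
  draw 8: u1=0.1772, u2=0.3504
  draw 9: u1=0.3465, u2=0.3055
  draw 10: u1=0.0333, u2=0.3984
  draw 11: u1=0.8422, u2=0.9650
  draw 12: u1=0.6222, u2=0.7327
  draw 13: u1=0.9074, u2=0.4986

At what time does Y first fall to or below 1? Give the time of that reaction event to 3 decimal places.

Threshold first reached at t = 0.379

t=0.000: Y=3 C=5 P=4 S=3
Draw 1: a1=6.270, a2=3.816, a3=1.080, a4=0.448, a0=11.614; τ=−ln(0.4359)/11.614=0.071 → t=0.071; u2·a0=0.8962·11.614=10.408; a1+a2=10.086 < 10.408 ≤ a1+…+a3=11.166 → R3 fires; Y=2 C=4 P=5 S=4
Draw 2: a1=3.344, a2=3.392, a3=0.576, a4=0.560, a0=7.872; τ=−ln(0.4851)/7.872=0.092 → t=0.163; u2·a0=0.9478·7.872=7.461; a1+…+a3=7.312 < 7.461 ≤ a1+…+a4=7.872 → R4 fires; Y=2 C=4 P=6 S=4
Draw 3: a1=3.344, a2=3.392, a3=0.576, a4=0.672, a0=7.984; τ=−ln(0.6543)/7.984=0.053 → t=0.217; u2·a0=0.4057·7.984=3.239 ≤ a1=3.344 → R1 fires; Y=3 C=3 P=6 S=4
Draw 4: a1=3.762, a2=5.088, a3=0.648, a4=0.672, a0=10.170; τ=−ln(0.4819)/10.170=0.072 → t=0.288; u2·a0=0.1122·10.170=1.141 ≤ a1=3.762 → R1 fires; Y=4 C=2 P=6 S=4
Draw 5: a1=3.344, a2=6.784, a3=0.576, a4=0.672, a0=11.376; τ=−ln(0.8880)/11.376=0.010 → t=0.299; u2·a0=0.5115·11.376=5.819; a1=3.344 < 5.819 ≤ a1+a2=10.128 → R2 fires; Y=3 C=2 P=7 S=5
Draw 6: a1=2.508, a2=6.360, a3=0.432, a4=0.784, a0=10.084; τ=−ln(0.5652)/10.084=0.057 → t=0.355; u2·a0=0.8244·10.084=8.313; a1=2.508 < 8.313 ≤ a1+a2=8.868 → R2 fires; Y=2 C=2 P=8 S=6
Draw 7: a1=1.672, a2=5.088, a3=0.288, a4=0.896, a0=7.944; τ=−ln(0.8287)/7.944=0.024 → t=0.379; u2·a0=0.4038·7.944=3.208; a1=1.672 < 3.208 ≤ a1+a2=6.760 → R2 fires; Y=1 C=2 P=9 S=7
Draw 8: a1=0.836, a2=2.968, a3=0.144, a4=1.008, a0=4.956; τ=−ln(0.1772)/4.956=0.349 → t=0.728; u2·a0=0.3504·4.956=1.737; a1=0.836 < 1.737 ≤ a1+a2=3.804 → R2 fires; Y=0 C=2 P=10 S=8
Draw 9: a1=0.000, a2=0.000, a3=0.000, a4=1.120, a0=1.120; τ=−ln(0.3465)/1.120=0.946 → t=1.674; u2·a0=0.3055·1.120=0.342; a1+…+a3=0.000 < 0.342 ≤ a1+…+a4=1.120 → R4 fires; Y=0 C=2 P=11 S=8
Draw 10: a1=0.000, a2=0.000, a3=0.000, a4=1.232, a0=1.232; τ=−ln(0.0333)/1.232=2.762 → t=4.436; u2·a0=0.3984·1.232=0.491; a1+…+a3=0.000 < 0.491 ≤ a1+…+a4=1.232 → R4 fires; Y=0 C=2 P=12 S=8
Draw 11: a1=0.000, a2=0.000, a3=0.000, a4=1.344, a0=1.344; τ=−ln(0.8422)/1.344=0.128 → t=4.564; u2·a0=0.9650·1.344=1.297; a1+…+a3=0.000 < 1.297 ≤ a1+…+a4=1.344 → R4 fires; Y=0 C=2 P=13 S=8
Draw 12: a1=0.000, a2=0.000, a3=0.000, a4=1.456, a0=1.456; τ=−ln(0.6222)/1.456=0.326 → t=4.890; u2·a0=0.7327·1.456=1.067; a1+…+a3=0.000 < 1.067 ≤ a1+…+a4=1.456 → R4 fires; Y=0 C=2 P=14 S=8
Draw 13: a1=0.000, a2=0.000, a3=0.000, a4=1.568, a0=1.568; τ=−ln(0.9074)/1.568=0.062 → t=4.952 > T=4.91: stop.
Y first becomes ≤ 1 when it reaches 1 at the event at t=0.379.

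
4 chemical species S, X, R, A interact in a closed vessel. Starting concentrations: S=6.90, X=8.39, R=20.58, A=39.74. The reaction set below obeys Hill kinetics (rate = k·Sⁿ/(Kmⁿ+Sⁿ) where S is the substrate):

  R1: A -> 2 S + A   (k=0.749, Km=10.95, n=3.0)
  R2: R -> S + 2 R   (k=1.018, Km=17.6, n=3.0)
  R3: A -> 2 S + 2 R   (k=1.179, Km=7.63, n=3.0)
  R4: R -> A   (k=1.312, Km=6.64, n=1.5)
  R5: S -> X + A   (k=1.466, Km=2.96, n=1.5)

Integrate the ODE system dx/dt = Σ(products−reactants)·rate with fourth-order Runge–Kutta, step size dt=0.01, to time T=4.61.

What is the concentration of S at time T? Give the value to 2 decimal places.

S at T = 21.86

RK4 with dt=0.01: 461 steps to T=4.61. Trajectory (selected grid times):
t=0.00: S=6.90 X=8.39 R=20.58 A=39.74
t=0.51: S=8.57 X=8.99 R=21.53 A=40.32
t=1.02: S=10.22 X=9.63 R=22.50 A=40.93
t=1.54: S=11.90 X=10.30 R=23.49 A=41.58
t=2.05: S=13.54 X=10.97 R=24.47 A=42.24
t=2.56: S=15.19 X=11.65 R=25.47 A=42.91
t=3.07: S=16.84 X=12.35 R=26.47 A=43.60
t=3.59: S=18.53 X=13.06 R=27.49 A=44.31
t=4.10: S=20.19 X=13.77 R=28.50 A=45.02
t=4.61: S=21.86 X=14.48 R=29.52 A=45.73
Read off S at T=4.61: 21.86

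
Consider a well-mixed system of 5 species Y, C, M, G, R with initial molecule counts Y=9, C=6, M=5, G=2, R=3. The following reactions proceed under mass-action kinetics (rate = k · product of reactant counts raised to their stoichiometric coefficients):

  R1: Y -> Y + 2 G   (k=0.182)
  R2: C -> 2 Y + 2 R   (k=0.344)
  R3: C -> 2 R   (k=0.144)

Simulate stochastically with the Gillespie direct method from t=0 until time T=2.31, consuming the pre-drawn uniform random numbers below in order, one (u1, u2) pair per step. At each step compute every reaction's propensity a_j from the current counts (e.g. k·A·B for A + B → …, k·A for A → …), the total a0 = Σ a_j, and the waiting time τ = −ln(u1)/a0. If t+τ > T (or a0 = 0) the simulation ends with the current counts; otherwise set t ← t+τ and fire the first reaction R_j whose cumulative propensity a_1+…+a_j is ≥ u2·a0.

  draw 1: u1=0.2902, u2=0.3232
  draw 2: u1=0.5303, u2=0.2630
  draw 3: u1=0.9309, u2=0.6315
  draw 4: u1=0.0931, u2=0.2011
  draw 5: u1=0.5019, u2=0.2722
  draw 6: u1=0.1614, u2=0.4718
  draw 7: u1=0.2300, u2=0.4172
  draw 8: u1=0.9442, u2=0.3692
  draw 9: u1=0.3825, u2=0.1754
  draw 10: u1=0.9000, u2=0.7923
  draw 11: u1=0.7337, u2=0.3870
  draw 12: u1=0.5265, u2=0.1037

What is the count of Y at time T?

Y at T = 15

t=0.000: Y=9 C=6 M=5 G=2 R=3
Draw 1: a1=1.638, a2=2.064, a3=0.864, a0=4.566; τ=−ln(0.2902)/4.566=0.271 → t=0.271; u2·a0=0.3232·4.566=1.476 ≤ a1=1.638 → R1 fires; Y=9 C=6 M=5 G=4 R=3
Draw 2: a1=1.638, a2=2.064, a3=0.864, a0=4.566; τ=−ln(0.5303)/4.566=0.139 → t=0.410; u2·a0=0.2630·4.566=1.201 ≤ a1=1.638 → R1 fires; Y=9 C=6 M=5 G=6 R=3
Draw 3: a1=1.638, a2=2.064, a3=0.864, a0=4.566; τ=−ln(0.9309)/4.566=0.016 → t=0.426; u2·a0=0.6315·4.566=2.883; a1=1.638 < 2.883 ≤ a1+a2=3.702 → R2 fires; Y=11 C=5 M=5 G=6 R=5
Draw 4: a1=2.002, a2=1.720, a3=0.720, a0=4.442; τ=−ln(0.0931)/4.442=0.534 → t=0.960; u2·a0=0.2011·4.442=0.893 ≤ a1=2.002 → R1 fires; Y=11 C=5 M=5 G=8 R=5
Draw 5: a1=2.002, a2=1.720, a3=0.720, a0=4.442; τ=−ln(0.5019)/4.442=0.155 → t=1.115; u2·a0=0.2722·4.442=1.209 ≤ a1=2.002 → R1 fires; Y=11 C=5 M=5 G=10 R=5
Draw 6: a1=2.002, a2=1.720, a3=0.720, a0=4.442; τ=−ln(0.1614)/4.442=0.411 → t=1.526; u2·a0=0.4718·4.442=2.096; a1=2.002 < 2.096 ≤ a1+a2=3.722 → R2 fires; Y=13 C=4 M=5 G=10 R=7
Draw 7: a1=2.366, a2=1.376, a3=0.576, a0=4.318; τ=−ln(0.2300)/4.318=0.340 → t=1.866; u2·a0=0.4172·4.318=1.801 ≤ a1=2.366 → R1 fires; Y=13 C=4 M=5 G=12 R=7
Draw 8: a1=2.366, a2=1.376, a3=0.576, a0=4.318; τ=−ln(0.9442)/4.318=0.013 → t=1.879; u2·a0=0.3692·4.318=1.594 ≤ a1=2.366 → R1 fires; Y=13 C=4 M=5 G=14 R=7
Draw 9: a1=2.366, a2=1.376, a3=0.576, a0=4.318; τ=−ln(0.3825)/4.318=0.223 → t=2.102; u2·a0=0.1754·4.318=0.757 ≤ a1=2.366 → R1 fires; Y=13 C=4 M=5 G=16 R=7
Draw 10: a1=2.366, a2=1.376, a3=0.576, a0=4.318; τ=−ln(0.9000)/4.318=0.024 → t=2.126; u2·a0=0.7923·4.318=3.421; a1=2.366 < 3.421 ≤ a1+a2=3.742 → R2 fires; Y=15 C=3 M=5 G=16 R=9
Draw 11: a1=2.730, a2=1.032, a3=0.432, a0=4.194; τ=−ln(0.7337)/4.194=0.074 → t=2.200; u2·a0=0.3870·4.194=1.623 ≤ a1=2.730 → R1 fires; Y=15 C=3 M=5 G=18 R=9
Draw 12: a1=2.730, a2=1.032, a3=0.432, a0=4.194; τ=−ln(0.5265)/4.194=0.153 → t=2.353 > T=2.31: stop.
Read off Y at T=2.31: 15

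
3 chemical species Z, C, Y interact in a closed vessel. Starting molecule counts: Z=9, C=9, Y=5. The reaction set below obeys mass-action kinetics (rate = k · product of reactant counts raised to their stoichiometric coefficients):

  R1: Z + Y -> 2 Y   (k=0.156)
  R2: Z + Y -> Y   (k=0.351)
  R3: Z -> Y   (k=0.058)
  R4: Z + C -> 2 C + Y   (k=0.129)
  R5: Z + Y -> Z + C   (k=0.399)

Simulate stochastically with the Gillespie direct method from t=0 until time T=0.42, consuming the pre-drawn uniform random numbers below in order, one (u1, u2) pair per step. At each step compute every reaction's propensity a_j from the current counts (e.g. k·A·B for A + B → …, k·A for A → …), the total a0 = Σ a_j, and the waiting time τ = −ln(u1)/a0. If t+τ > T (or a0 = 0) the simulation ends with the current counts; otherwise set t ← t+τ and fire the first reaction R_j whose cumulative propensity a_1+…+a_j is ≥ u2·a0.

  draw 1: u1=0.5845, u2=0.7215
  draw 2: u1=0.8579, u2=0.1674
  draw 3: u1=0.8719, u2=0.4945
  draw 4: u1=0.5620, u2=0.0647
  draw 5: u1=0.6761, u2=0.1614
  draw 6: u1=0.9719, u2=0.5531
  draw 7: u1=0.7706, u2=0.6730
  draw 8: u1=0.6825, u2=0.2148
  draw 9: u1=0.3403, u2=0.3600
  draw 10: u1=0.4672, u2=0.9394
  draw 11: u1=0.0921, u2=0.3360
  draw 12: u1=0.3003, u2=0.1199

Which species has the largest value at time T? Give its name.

Dominant species at T: C

t=0.000: Z=9 C=9 Y=5
Draw 1: a1=7.020, a2=15.795, a3=0.522, a4=10.449, a5=17.955, a0=51.741; τ=−ln(0.5845)/51.741=0.010 → t=0.010; u2·a0=0.7215·51.741=37.331; a1+…+a4=33.786 < 37.331 ≤ a1+…+a5=51.741 → R5 fires; Z=9 C=10 Y=4
Draw 2: a1=5.616, a2=12.636, a3=0.522, a4=11.610, a5=14.364, a0=44.748; τ=−ln(0.8579)/44.748=0.003 → t=0.014; u2·a0=0.1674·44.748=7.491; a1=5.616 < 7.491 ≤ a1+a2=18.252 → R2 fires; Z=8 C=10 Y=4
Draw 3: a1=4.992, a2=11.232, a3=0.464, a4=10.320, a5=12.768, a0=39.776; τ=−ln(0.8719)/39.776=0.003 → t=0.017; u2·a0=0.4945·39.776=19.669; a1+…+a3=16.688 < 19.669 ≤ a1+…+a4=27.008 → R4 fires; Z=7 C=11 Y=5
Draw 4: a1=5.460, a2=12.285, a3=0.406, a4=9.933, a5=13.965, a0=42.049; τ=−ln(0.5620)/42.049=0.014 → t=0.031; u2·a0=0.0647·42.049=2.721 ≤ a1=5.460 → R1 fires; Z=6 C=11 Y=6
Draw 5: a1=5.616, a2=12.636, a3=0.348, a4=8.514, a5=14.364, a0=41.478; τ=−ln(0.6761)/41.478=0.009 → t=0.040; u2·a0=0.1614·41.478=6.695; a1=5.616 < 6.695 ≤ a1+a2=18.252 → R2 fires; Z=5 C=11 Y=6
Draw 6: a1=4.680, a2=10.530, a3=0.290, a4=7.095, a5=11.970, a0=34.565; τ=−ln(0.9719)/34.565=0.001 → t=0.041; u2·a0=0.5531·34.565=19.118; a1+…+a3=15.500 < 19.118 ≤ a1+…+a4=22.595 → R4 fires; Z=4 C=12 Y=7
Draw 7: a1=4.368, a2=9.828, a3=0.232, a4=6.192, a5=11.172, a0=31.792; τ=−ln(0.7706)/31.792=0.008 → t=0.049; u2·a0=0.6730·31.792=21.396; a1+…+a4=20.620 < 21.396 ≤ a1+…+a5=31.792 → R5 fires; Z=4 C=13 Y=6
Draw 8: a1=3.744, a2=8.424, a3=0.232, a4=6.708, a5=9.576, a0=28.684; τ=−ln(0.6825)/28.684=0.013 → t=0.063; u2·a0=0.2148·28.684=6.161; a1=3.744 < 6.161 ≤ a1+a2=12.168 → R2 fires; Z=3 C=13 Y=6
Draw 9: a1=2.808, a2=6.318, a3=0.174, a4=5.031, a5=7.182, a0=21.513; τ=−ln(0.3403)/21.513=0.050 → t=0.113; u2·a0=0.3600·21.513=7.745; a1=2.808 < 7.745 ≤ a1+a2=9.126 → R2 fires; Z=2 C=13 Y=6
Draw 10: a1=1.872, a2=4.212, a3=0.116, a4=3.354, a5=4.788, a0=14.342; τ=−ln(0.4672)/14.342=0.053 → t=0.166; u2·a0=0.9394·14.342=13.473; a1+…+a4=9.554 < 13.473 ≤ a1+…+a5=14.342 → R5 fires; Z=2 C=14 Y=5
Draw 11: a1=1.560, a2=3.510, a3=0.116, a4=3.612, a5=3.990, a0=12.788; τ=−ln(0.0921)/12.788=0.186 → t=0.352; u2·a0=0.3360·12.788=4.297; a1=1.560 < 4.297 ≤ a1+a2=5.070 → R2 fires; Z=1 C=14 Y=5
Draw 12: a1=0.780, a2=1.755, a3=0.058, a4=1.806, a5=1.995, a0=6.394; τ=−ln(0.3003)/6.394=0.188 → t=0.541 > T=0.42: stop.
At T=0.42: Z=1 C=14 Y=5; the largest is C.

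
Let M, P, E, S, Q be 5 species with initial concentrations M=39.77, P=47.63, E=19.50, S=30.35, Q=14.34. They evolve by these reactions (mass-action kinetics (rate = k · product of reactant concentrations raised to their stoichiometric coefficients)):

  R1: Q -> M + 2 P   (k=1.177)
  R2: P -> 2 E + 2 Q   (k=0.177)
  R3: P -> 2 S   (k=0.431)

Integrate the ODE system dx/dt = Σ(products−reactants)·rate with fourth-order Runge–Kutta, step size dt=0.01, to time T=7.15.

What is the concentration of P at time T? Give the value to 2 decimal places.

RK4 with dt=0.01: 715 steps to T=7.15. Trajectory (selected grid times):
t=0.00: M=39.77 P=47.63 E=19.50 S=30.35 Q=14.34
t=0.79: M=53.22 P=50.84 E=33.29 S=63.93 Q=14.68
t=1.59: M=67.35 P=53.68 E=48.09 S=99.97 Q=15.36
t=2.38: M=81.98 P=56.49 E=63.49 S=137.48 Q=16.13
t=3.18: M=97.55 P=59.45 E=79.91 S=177.44 Q=16.96
t=3.97: M=113.73 P=62.51 E=96.96 S=218.96 Q=17.84
t=4.77: M=130.96 P=65.78 E=115.12 S=263.19 Q=18.77
t=5.56: M=148.86 P=69.18 E=133.99 S=309.13 Q=19.74
t=6.36: M=167.93 P=72.79 E=154.09 S=358.07 Q=20.77
t=7.15: M=187.73 P=76.54 E=174.96 S=408.90 Q=21.84
Read off P at T=7.15: 76.54

P at T = 76.54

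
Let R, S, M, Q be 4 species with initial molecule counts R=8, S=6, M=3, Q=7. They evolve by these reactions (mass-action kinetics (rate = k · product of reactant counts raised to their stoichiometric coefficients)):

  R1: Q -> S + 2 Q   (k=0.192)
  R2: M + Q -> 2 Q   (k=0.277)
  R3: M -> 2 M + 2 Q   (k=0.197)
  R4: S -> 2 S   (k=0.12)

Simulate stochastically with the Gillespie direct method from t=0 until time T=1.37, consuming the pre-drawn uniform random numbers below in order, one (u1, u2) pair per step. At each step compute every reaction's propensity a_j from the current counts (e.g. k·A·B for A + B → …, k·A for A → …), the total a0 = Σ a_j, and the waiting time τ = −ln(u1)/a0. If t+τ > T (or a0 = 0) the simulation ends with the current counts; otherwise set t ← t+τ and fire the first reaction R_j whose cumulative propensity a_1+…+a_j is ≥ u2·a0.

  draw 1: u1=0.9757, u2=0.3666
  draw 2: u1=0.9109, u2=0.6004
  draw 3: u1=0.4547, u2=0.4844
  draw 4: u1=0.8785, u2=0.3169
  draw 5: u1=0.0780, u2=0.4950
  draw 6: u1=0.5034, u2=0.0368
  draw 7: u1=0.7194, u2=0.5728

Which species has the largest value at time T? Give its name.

t=0.000: R=8 S=6 M=3 Q=7
Draw 1: a1=1.344, a2=5.817, a3=0.591, a4=0.720, a0=8.472; τ=−ln(0.9757)/8.472=0.003 → t=0.003; u2·a0=0.3666·8.472=3.106; a1=1.344 < 3.106 ≤ a1+a2=7.161 → R2 fires; R=8 S=6 M=2 Q=8
Draw 2: a1=1.536, a2=4.432, a3=0.394, a4=0.720, a0=7.082; τ=−ln(0.9109)/7.082=0.013 → t=0.016; u2·a0=0.6004·7.082=4.252; a1=1.536 < 4.252 ≤ a1+a2=5.968 → R2 fires; R=8 S=6 M=1 Q=9
Draw 3: a1=1.728, a2=2.493, a3=0.197, a4=0.720, a0=5.138; τ=−ln(0.4547)/5.138=0.153 → t=0.169; u2·a0=0.4844·5.138=2.489; a1=1.728 < 2.489 ≤ a1+a2=4.221 → R2 fires; R=8 S=6 M=0 Q=10
Draw 4: a1=1.920, a2=0.000, a3=0.000, a4=0.720, a0=2.640; τ=−ln(0.8785)/2.640=0.049 → t=0.219; u2·a0=0.3169·2.640=0.837 ≤ a1=1.920 → R1 fires; R=8 S=7 M=0 Q=11
Draw 5: a1=2.112, a2=0.000, a3=0.000, a4=0.840, a0=2.952; τ=−ln(0.0780)/2.952=0.864 → t=1.083; u2·a0=0.4950·2.952=1.461 ≤ a1=2.112 → R1 fires; R=8 S=8 M=0 Q=12
Draw 6: a1=2.304, a2=0.000, a3=0.000, a4=0.960, a0=3.264; τ=−ln(0.5034)/3.264=0.210 → t=1.293; u2·a0=0.0368·3.264=0.120 ≤ a1=2.304 → R1 fires; R=8 S=9 M=0 Q=13
Draw 7: a1=2.496, a2=0.000, a3=0.000, a4=1.080, a0=3.576; τ=−ln(0.7194)/3.576=0.092 → t=1.385 > T=1.37: stop.
At T=1.37: R=8 S=9 M=0 Q=13; the largest is Q.

Dominant species at T: Q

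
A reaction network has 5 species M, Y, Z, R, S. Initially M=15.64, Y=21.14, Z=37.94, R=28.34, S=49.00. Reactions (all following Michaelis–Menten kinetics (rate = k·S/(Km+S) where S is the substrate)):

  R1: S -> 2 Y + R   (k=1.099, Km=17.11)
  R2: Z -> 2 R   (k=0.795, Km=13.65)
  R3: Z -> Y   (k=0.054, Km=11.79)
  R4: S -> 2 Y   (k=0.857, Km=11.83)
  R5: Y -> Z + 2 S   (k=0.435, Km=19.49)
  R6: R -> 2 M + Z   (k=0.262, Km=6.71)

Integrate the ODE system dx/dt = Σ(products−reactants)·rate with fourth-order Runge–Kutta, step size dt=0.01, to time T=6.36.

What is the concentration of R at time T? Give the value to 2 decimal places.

R at T = 39.45

RK4 with dt=0.01: 636 steps to T=6.36. Trajectory (selected grid times):
t=0.00: M=15.64 Y=21.14 Z=37.94 R=28.34 S=49.00
t=0.71: M=15.94 Y=23.14 Z=37.81 R=29.60 S=48.26
t=1.41: M=16.24 Y=25.09 Z=37.69 R=30.83 S=47.55
t=2.12: M=16.55 Y=27.07 Z=37.58 R=32.08 S=46.84
t=2.83: M=16.86 Y=29.02 Z=37.47 R=33.32 S=46.15
t=3.53: M=17.16 Y=30.94 Z=37.37 R=34.54 S=45.49
t=4.24: M=17.48 Y=32.87 Z=37.28 R=35.78 S=44.82
t=4.95: M=17.79 Y=34.80 Z=37.19 R=37.01 S=44.17
t=5.65: M=18.10 Y=36.68 Z=37.11 R=38.22 S=43.54
t=6.36: M=18.42 Y=38.58 Z=37.03 R=39.45 S=42.91
Read off R at T=6.36: 39.45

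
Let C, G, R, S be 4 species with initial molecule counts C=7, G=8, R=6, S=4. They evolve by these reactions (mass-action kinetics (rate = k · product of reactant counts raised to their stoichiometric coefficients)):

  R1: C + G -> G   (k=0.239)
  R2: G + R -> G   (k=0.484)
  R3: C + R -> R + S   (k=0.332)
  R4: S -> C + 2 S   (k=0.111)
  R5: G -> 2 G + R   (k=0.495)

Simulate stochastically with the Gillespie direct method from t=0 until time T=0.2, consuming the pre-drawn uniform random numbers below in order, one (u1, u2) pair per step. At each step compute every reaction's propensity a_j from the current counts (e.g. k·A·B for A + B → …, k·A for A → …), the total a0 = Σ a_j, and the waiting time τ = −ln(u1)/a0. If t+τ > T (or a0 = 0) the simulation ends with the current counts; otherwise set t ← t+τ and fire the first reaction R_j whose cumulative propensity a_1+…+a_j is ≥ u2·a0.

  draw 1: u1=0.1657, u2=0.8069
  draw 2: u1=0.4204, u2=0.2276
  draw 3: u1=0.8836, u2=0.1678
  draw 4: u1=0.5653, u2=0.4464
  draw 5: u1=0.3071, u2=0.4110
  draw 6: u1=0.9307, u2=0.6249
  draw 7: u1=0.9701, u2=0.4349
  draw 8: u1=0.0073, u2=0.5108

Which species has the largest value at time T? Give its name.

Dominant species at T: G

t=0.000: C=7 G=8 R=6 S=4
Draw 1: a1=13.384, a2=23.232, a3=13.944, a4=0.444, a5=3.960, a0=54.964; τ=−ln(0.1657)/54.964=0.033 → t=0.033; u2·a0=0.8069·54.964=44.350; a1+a2=36.616 < 44.350 ≤ a1+…+a3=50.560 → R3 fires; C=6 G=8 R=6 S=5
Draw 2: a1=11.472, a2=23.232, a3=11.952, a4=0.555, a5=3.960, a0=51.171; τ=−ln(0.4204)/51.171=0.017 → t=0.050; u2·a0=0.2276·51.171=11.647; a1=11.472 < 11.647 ≤ a1+a2=34.704 → R2 fires; C=6 G=8 R=5 S=5
Draw 3: a1=11.472, a2=19.360, a3=9.960, a4=0.555, a5=3.960, a0=45.307; τ=−ln(0.8836)/45.307=0.003 → t=0.052; u2·a0=0.1678·45.307=7.603 ≤ a1=11.472 → R1 fires; C=5 G=8 R=5 S=5
Draw 4: a1=9.560, a2=19.360, a3=8.300, a4=0.555, a5=3.960, a0=41.735; τ=−ln(0.5653)/41.735=0.014 → t=0.066; u2·a0=0.4464·41.735=18.631; a1=9.560 < 18.631 ≤ a1+a2=28.920 → R2 fires; C=5 G=8 R=4 S=5
Draw 5: a1=9.560, a2=15.488, a3=6.640, a4=0.555, a5=3.960, a0=36.203; τ=−ln(0.3071)/36.203=0.033 → t=0.099; u2·a0=0.4110·36.203=14.879; a1=9.560 < 14.879 ≤ a1+a2=25.048 → R2 fires; C=5 G=8 R=3 S=5
Draw 6: a1=9.560, a2=11.616, a3=4.980, a4=0.555, a5=3.960, a0=30.671; τ=−ln(0.9307)/30.671=0.002 → t=0.101; u2·a0=0.6249·30.671=19.166; a1=9.560 < 19.166 ≤ a1+a2=21.176 → R2 fires; C=5 G=8 R=2 S=5
Draw 7: a1=9.560, a2=7.744, a3=3.320, a4=0.555, a5=3.960, a0=25.139; τ=−ln(0.9701)/25.139=0.001 → t=0.102; u2·a0=0.4349·25.139=10.933; a1=9.560 < 10.933 ≤ a1+a2=17.304 → R2 fires; C=5 G=8 R=1 S=5
Draw 8: a1=9.560, a2=3.872, a3=1.660, a4=0.555, a5=3.960, a0=19.607; τ=−ln(0.0073)/19.607=0.251 → t=0.353 > T=0.2: stop.
At T=0.2: C=5 G=8 R=1 S=5; the largest is G.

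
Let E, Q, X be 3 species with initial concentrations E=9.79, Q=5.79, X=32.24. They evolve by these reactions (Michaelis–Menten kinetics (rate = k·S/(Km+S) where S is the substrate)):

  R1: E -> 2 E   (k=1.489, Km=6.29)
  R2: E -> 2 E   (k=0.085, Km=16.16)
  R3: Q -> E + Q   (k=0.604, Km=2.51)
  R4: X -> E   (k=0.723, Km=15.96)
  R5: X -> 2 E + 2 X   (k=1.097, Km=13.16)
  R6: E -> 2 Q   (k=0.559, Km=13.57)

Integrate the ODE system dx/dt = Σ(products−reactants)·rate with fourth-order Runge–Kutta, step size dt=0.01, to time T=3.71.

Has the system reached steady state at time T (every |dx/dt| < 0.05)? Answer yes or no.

RK4 with dt=0.01: 371 steps to T=3.71. Trajectory (selected grid times):
t=0.00: E=9.79 Q=5.79 X=32.24
t=0.41: E=11.10 Q=5.99 X=32.36
t=0.82: E=12.42 Q=6.20 X=32.48
t=1.24: E=13.78 Q=6.43 X=32.61
t=1.65: E=15.12 Q=6.67 X=32.73
t=2.06: E=16.48 Q=6.92 X=32.85
t=2.47: E=17.84 Q=7.17 X=32.97
t=2.89: E=19.24 Q=7.44 X=33.10
t=3.30: E=20.62 Q=7.72 X=33.22
t=3.71: E=22.00 Q=8.00 X=33.34
Rates at T: R1=1.1579, R2=0.0490, R3=0.4597, R4=0.4889, R5=0.7865, R6=0.3457
dx/dt at T (Σ net stoichiometry × rate): E=+3.3829, Q=+0.6915, X=+0.2976
Largest |dx/dt| is |+3.3829| (E) ≥ 0.05 → not steady.

Steady state at T: no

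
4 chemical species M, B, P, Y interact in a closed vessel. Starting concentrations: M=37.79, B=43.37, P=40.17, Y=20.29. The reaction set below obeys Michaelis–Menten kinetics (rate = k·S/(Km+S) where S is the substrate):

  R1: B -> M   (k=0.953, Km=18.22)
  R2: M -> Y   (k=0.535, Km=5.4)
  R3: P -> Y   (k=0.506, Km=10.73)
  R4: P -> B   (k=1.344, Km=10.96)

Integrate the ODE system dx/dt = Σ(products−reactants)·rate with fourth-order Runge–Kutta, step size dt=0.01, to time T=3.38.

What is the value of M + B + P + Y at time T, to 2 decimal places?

Check how each reaction changes W = M + B + P + Y (weight of products minus weight of reactants):
R1: B -> M: (1·1) − (1·1) = 1 − 1 = 0
R2: M -> Y: (1·1) − (1·1) = 1 − 1 = 0
R3: P -> Y: (1·1) − (1·1) = 1 − 1 = 0
R4: P -> B: (1·1) − (1·1) = 1 − 1 = 0
Every reaction leaves W unchanged, so W is conserved and no simulation is needed: W(T) = W(0) = 37.79 + 43.37 + 40.17 + 20.29 = 141.62

Value at T = 141.62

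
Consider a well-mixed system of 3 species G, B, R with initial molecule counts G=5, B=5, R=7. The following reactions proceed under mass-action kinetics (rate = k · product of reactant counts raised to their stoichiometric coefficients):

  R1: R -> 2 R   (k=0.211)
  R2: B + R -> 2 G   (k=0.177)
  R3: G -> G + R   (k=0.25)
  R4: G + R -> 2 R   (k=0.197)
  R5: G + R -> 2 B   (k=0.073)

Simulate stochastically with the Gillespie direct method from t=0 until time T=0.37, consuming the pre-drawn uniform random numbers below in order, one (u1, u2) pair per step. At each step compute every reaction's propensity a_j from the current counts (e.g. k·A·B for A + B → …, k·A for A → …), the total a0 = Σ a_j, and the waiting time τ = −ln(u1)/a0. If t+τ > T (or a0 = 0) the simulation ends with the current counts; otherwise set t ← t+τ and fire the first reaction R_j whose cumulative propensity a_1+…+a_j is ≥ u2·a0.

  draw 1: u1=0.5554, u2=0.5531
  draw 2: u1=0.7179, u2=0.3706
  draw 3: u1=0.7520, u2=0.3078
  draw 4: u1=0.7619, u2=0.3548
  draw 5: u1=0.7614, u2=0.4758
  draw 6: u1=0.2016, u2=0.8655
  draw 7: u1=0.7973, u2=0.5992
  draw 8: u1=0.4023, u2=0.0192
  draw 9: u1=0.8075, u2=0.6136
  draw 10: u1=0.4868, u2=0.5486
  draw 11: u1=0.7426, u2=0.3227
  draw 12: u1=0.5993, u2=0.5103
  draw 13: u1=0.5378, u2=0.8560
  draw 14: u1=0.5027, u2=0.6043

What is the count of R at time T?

R at T = 8

t=0.000: G=5 B=5 R=7
Draw 1: a1=1.477, a2=6.195, a3=1.250, a4=6.895, a5=2.555, a0=18.372; τ=−ln(0.5554)/18.372=0.032 → t=0.032; u2·a0=0.5531·18.372=10.162; a1+…+a3=8.922 < 10.162 ≤ a1+…+a4=15.817 → R4 fires; G=4 B=5 R=8
Draw 2: a1=1.688, a2=7.080, a3=1.000, a4=6.304, a5=2.336, a0=18.408; τ=−ln(0.7179)/18.408=0.018 → t=0.050; u2·a0=0.3706·18.408=6.822; a1=1.688 < 6.822 ≤ a1+a2=8.768 → R2 fires; G=6 B=4 R=7
Draw 3: a1=1.477, a2=4.956, a3=1.500, a4=8.274, a5=3.066, a0=19.273; τ=−ln(0.7520)/19.273=0.015 → t=0.065; u2·a0=0.3078·19.273=5.932; a1=1.477 < 5.932 ≤ a1+a2=6.433 → R2 fires; G=8 B=3 R=6
Draw 4: a1=1.266, a2=3.186, a3=2.000, a4=9.456, a5=3.504, a0=19.412; τ=−ln(0.7619)/19.412=0.014 → t=0.079; u2·a0=0.3548·19.412=6.887; a1+…+a3=6.452 < 6.887 ≤ a1+…+a4=15.908 → R4 fires; G=7 B=3 R=7
Draw 5: a1=1.477, a2=3.717, a3=1.750, a4=9.653, a5=3.577, a0=20.174; τ=−ln(0.7614)/20.174=0.014 → t=0.092; u2·a0=0.4758·20.174=9.599; a1+…+a3=6.944 < 9.599 ≤ a1+…+a4=16.597 → R4 fires; G=6 B=3 R=8
Draw 6: a1=1.688, a2=4.248, a3=1.500, a4=9.456, a5=3.504, a0=20.396; τ=−ln(0.2016)/20.396=0.079 → t=0.171; u2·a0=0.8655·20.396=17.653; a1+…+a4=16.892 < 17.653 ≤ a1+…+a5=20.396 → R5 fires; G=5 B=5 R=7
Draw 7: a1=1.477, a2=6.195, a3=1.250, a4=6.895, a5=2.555, a0=18.372; τ=−ln(0.7973)/18.372=0.012 → t=0.183; u2·a0=0.5992·18.372=11.009; a1+…+a3=8.922 < 11.009 ≤ a1+…+a4=15.817 → R4 fires; G=4 B=5 R=8
Draw 8: a1=1.688, a2=7.080, a3=1.000, a4=6.304, a5=2.336, a0=18.408; τ=−ln(0.4023)/18.408=0.049 → t=0.233; u2·a0=0.0192·18.408=0.353 ≤ a1=1.688 → R1 fires; G=4 B=5 R=9
Draw 9: a1=1.899, a2=7.965, a3=1.000, a4=7.092, a5=2.628, a0=20.584; τ=−ln(0.8075)/20.584=0.010 → t=0.243; u2·a0=0.6136·20.584=12.630; a1+…+a3=10.864 < 12.630 ≤ a1+…+a4=17.956 → R4 fires; G=3 B=5 R=10
Draw 10: a1=2.110, a2=8.850, a3=0.750, a4=5.910, a5=2.190, a0=19.810; τ=−ln(0.4868)/19.810=0.036 → t=0.279; u2·a0=0.5486·19.810=10.868; a1=2.110 < 10.868 ≤ a1+a2=10.960 → R2 fires; G=5 B=4 R=9
Draw 11: a1=1.899, a2=6.372, a3=1.250, a4=8.865, a5=3.285, a0=21.671; τ=−ln(0.7426)/21.671=0.014 → t=0.293; u2·a0=0.3227·21.671=6.993; a1=1.899 < 6.993 ≤ a1+a2=8.271 → R2 fires; G=7 B=3 R=8
Draw 12: a1=1.688, a2=4.248, a3=1.750, a4=11.032, a5=4.088, a0=22.806; τ=−ln(0.5993)/22.806=0.022 → t=0.316; u2·a0=0.5103·22.806=11.638; a1+…+a3=7.686 < 11.638 ≤ a1+…+a4=18.718 → R4 fires; G=6 B=3 R=9
Draw 13: a1=1.899, a2=4.779, a3=1.500, a4=10.638, a5=3.942, a0=22.758; τ=−ln(0.5378)/22.758=0.027 → t=0.343; u2·a0=0.8560·22.758=19.481; a1+…+a4=18.816 < 19.481 ≤ a1+…+a5=22.758 → R5 fires; G=5 B=5 R=8
Draw 14: a1=1.688, a2=7.080, a3=1.250, a4=7.880, a5=2.920, a0=20.818; τ=−ln(0.5027)/20.818=0.033 → t=0.376 > T=0.37: stop.
Read off R at T=0.37: 8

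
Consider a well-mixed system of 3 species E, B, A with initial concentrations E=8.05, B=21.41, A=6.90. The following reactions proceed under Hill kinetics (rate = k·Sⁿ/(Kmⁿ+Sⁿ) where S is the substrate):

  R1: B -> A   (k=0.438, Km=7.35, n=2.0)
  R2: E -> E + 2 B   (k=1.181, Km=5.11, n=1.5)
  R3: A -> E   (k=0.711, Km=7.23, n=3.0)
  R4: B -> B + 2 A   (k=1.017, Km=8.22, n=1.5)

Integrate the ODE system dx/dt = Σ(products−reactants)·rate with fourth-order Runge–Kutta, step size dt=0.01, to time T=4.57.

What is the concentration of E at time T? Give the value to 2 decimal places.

E at T = 10.42

RK4 with dt=0.01: 457 steps to T=4.57. Trajectory (selected grid times):
t=0.00: E=8.05 B=21.41 A=6.90
t=0.51: E=8.23 B=22.01 A=7.76
t=1.02: E=8.45 B=22.63 A=8.59
t=1.52: E=8.68 B=23.24 A=9.39
t=2.03: E=8.94 B=23.87 A=10.20
t=2.54: E=9.22 B=24.51 A=10.99
t=3.05: E=9.51 B=25.16 A=11.78
t=3.55: E=9.80 B=25.81 A=12.55
t=4.06: E=10.11 B=26.49 A=13.33
t=4.57: E=10.42 B=27.17 A=14.11
Read off E at T=4.57: 10.42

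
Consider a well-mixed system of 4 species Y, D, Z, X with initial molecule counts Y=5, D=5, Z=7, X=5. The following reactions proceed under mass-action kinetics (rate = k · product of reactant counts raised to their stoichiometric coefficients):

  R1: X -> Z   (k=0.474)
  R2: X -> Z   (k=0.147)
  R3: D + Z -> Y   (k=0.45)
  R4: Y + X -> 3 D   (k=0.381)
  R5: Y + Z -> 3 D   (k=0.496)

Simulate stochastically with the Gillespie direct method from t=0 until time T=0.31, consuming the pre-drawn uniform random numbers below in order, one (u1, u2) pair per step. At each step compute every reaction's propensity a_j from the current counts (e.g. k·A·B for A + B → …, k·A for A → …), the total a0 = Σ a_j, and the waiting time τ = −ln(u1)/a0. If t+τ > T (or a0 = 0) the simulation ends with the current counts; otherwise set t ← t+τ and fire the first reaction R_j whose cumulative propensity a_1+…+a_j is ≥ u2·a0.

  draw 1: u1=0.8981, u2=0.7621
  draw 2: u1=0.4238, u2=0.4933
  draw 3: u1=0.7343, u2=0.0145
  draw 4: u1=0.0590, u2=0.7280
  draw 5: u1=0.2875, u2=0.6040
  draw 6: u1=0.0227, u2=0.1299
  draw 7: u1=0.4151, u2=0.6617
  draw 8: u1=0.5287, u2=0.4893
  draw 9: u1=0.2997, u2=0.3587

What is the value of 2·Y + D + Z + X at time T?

Check how each reaction changes W = 2·Y + D + Z + X (weight of products minus weight of reactants):
R1: X -> Z: (1·1) − (1·1) = 1 − 1 = 0
R2: X -> Z: (1·1) − (1·1) = 1 − 1 = 0
R3: D + Z -> Y: (2·1) − (1·1 + 1·1) = 2 − 2 = 0
R4: Y + X -> 3 D: (1·3) − (2·1 + 1·1) = 3 − 3 = 0
R5: Y + Z -> 3 D: (1·3) − (2·1 + 1·1) = 3 − 3 = 0
Every reaction leaves W unchanged, so W is conserved and no simulation is needed: W(T) = W(0) = 2·5 + 5 + 7 + 5 = 27

Value at T = 27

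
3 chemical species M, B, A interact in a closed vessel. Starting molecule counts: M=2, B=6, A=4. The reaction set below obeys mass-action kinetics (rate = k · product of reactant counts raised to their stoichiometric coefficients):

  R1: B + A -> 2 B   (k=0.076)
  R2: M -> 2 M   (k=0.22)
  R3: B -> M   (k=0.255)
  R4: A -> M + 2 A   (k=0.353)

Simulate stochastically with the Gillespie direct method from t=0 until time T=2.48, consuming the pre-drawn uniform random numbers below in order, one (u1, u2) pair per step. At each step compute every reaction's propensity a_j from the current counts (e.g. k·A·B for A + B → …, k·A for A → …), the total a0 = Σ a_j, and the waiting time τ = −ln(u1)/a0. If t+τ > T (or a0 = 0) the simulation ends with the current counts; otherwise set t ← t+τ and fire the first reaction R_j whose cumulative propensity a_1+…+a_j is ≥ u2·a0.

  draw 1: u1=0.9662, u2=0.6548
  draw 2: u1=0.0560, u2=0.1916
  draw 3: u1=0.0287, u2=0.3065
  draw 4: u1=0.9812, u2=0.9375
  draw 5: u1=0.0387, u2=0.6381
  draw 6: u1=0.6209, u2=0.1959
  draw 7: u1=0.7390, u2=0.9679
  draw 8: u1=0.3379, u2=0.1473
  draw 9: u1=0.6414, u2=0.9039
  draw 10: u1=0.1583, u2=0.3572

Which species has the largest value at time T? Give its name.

Dominant species at T: M

t=0.000: M=2 B=6 A=4
Draw 1: a1=1.824, a2=0.440, a3=1.530, a4=1.412, a0=5.206; τ=−ln(0.9662)/5.206=0.007 → t=0.007; u2·a0=0.6548·5.206=3.409; a1+a2=2.264 < 3.409 ≤ a1+…+a3=3.794 → R3 fires; M=3 B=5 A=4
Draw 2: a1=1.520, a2=0.660, a3=1.275, a4=1.412, a0=4.867; τ=−ln(0.0560)/4.867=0.592 → t=0.599; u2·a0=0.1916·4.867=0.933 ≤ a1=1.520 → R1 fires; M=3 B=6 A=3
Draw 3: a1=1.368, a2=0.660, a3=1.530, a4=1.059, a0=4.617; τ=−ln(0.0287)/4.617=0.769 → t=1.368; u2·a0=0.3065·4.617=1.415; a1=1.368 < 1.415 ≤ a1+a2=2.028 → R2 fires; M=4 B=6 A=3
Draw 4: a1=1.368, a2=0.880, a3=1.530, a4=1.059, a0=4.837; τ=−ln(0.9812)/4.837=0.004 → t=1.372; u2·a0=0.9375·4.837=4.535; a1+…+a3=3.778 < 4.535 ≤ a1+…+a4=4.837 → R4 fires; M=5 B=6 A=4
Draw 5: a1=1.824, a2=1.100, a3=1.530, a4=1.412, a0=5.866; τ=−ln(0.0387)/5.866=0.554 → t=1.926; u2·a0=0.6381·5.866=3.743; a1+a2=2.924 < 3.743 ≤ a1+…+a3=4.454 → R3 fires; M=6 B=5 A=4
Draw 6: a1=1.520, a2=1.320, a3=1.275, a4=1.412, a0=5.527; τ=−ln(0.6209)/5.527=0.086 → t=2.012; u2·a0=0.1959·5.527=1.083 ≤ a1=1.520 → R1 fires; M=6 B=6 A=3
Draw 7: a1=1.368, a2=1.320, a3=1.530, a4=1.059, a0=5.277; τ=−ln(0.7390)/5.277=0.057 → t=2.070; u2·a0=0.9679·5.277=5.108; a1+…+a3=4.218 < 5.108 ≤ a1+…+a4=5.277 → R4 fires; M=7 B=6 A=4
Draw 8: a1=1.824, a2=1.540, a3=1.530, a4=1.412, a0=6.306; τ=−ln(0.3379)/6.306=0.172 → t=2.242; u2·a0=0.1473·6.306=0.929 ≤ a1=1.824 → R1 fires; M=7 B=7 A=3
Draw 9: a1=1.596, a2=1.540, a3=1.785, a4=1.059, a0=5.980; τ=−ln(0.6414)/5.980=0.074 → t=2.316; u2·a0=0.9039·5.980=5.405; a1+…+a3=4.921 < 5.405 ≤ a1+…+a4=5.980 → R4 fires; M=8 B=7 A=4
Draw 10: a1=2.128, a2=1.760, a3=1.785, a4=1.412, a0=7.085; τ=−ln(0.1583)/7.085=0.260 → t=2.576 > T=2.48: stop.
At T=2.48: M=8 B=7 A=4; the largest is M.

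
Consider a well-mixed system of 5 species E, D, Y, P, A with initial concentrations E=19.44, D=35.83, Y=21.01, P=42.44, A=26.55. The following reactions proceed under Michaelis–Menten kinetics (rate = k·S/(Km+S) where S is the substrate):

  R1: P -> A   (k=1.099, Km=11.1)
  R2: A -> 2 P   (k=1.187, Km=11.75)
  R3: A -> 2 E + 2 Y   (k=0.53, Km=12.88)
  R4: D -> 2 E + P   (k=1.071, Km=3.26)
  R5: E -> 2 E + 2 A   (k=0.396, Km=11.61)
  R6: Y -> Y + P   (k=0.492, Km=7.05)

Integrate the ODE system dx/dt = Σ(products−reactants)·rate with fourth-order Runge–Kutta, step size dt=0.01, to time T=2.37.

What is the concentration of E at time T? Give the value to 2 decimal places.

RK4 with dt=0.01: 237 steps to T=2.37. Trajectory (selected grid times):
t=0.00: E=19.44 D=35.83 Y=21.01 P=42.44 A=26.55
t=0.26: E=20.20 D=35.57 Y=21.20 P=42.99 A=26.60
t=0.53: E=20.99 D=35.31 Y=21.39 P=43.57 A=26.65
t=0.79: E=21.75 D=35.06 Y=21.57 P=44.12 A=26.71
t=1.05: E=22.52 D=34.80 Y=21.76 P=44.67 A=26.76
t=1.32: E=23.31 D=34.54 Y=21.95 P=45.24 A=26.82
t=1.58: E=24.07 D=34.28 Y=22.14 P=45.79 A=26.88
t=1.84: E=24.84 D=34.03 Y=22.33 P=46.34 A=26.95
t=2.11: E=25.63 D=33.76 Y=22.52 P=46.91 A=27.01
t=2.37: E=26.40 D=33.51 Y=22.71 P=47.46 A=27.08
Read off E at T=2.37: 26.40

E at T = 26.40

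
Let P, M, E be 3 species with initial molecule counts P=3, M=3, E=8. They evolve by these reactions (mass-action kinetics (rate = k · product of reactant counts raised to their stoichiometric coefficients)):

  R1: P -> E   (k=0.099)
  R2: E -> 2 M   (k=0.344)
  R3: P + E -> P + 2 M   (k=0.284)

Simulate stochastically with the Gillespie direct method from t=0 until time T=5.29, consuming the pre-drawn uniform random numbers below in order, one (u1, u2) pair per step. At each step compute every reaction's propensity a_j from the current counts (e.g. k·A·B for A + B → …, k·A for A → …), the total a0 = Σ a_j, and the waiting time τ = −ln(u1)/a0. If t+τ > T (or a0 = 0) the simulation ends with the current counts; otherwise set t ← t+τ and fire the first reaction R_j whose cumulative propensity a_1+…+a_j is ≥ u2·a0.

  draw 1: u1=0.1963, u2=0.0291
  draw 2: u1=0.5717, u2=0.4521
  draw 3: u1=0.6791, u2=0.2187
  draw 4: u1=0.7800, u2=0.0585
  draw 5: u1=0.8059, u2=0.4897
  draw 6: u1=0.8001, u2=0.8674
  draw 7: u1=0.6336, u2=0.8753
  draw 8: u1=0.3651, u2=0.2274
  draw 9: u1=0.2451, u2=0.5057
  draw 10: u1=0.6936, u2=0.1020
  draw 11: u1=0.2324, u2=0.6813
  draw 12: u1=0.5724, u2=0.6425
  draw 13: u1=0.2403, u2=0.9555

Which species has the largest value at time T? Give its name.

t=0.000: P=3 M=3 E=8
Draw 1: a1=0.297, a2=2.752, a3=6.816, a0=9.865; τ=−ln(0.1963)/9.865=0.165 → t=0.165; u2·a0=0.0291·9.865=0.287 ≤ a1=0.297 → R1 fires; P=2 M=3 E=9
Draw 2: a1=0.198, a2=3.096, a3=5.112, a0=8.406; τ=−ln(0.5717)/8.406=0.067 → t=0.232; u2·a0=0.4521·8.406=3.800; a1+a2=3.294 < 3.800 ≤ a1+…+a3=8.406 → R3 fires; P=2 M=5 E=8
Draw 3: a1=0.198, a2=2.752, a3=4.544, a0=7.494; τ=−ln(0.6791)/7.494=0.052 → t=0.283; u2·a0=0.2187·7.494=1.639; a1=0.198 < 1.639 ≤ a1+a2=2.950 → R2 fires; P=2 M=7 E=7
Draw 4: a1=0.198, a2=2.408, a3=3.976, a0=6.582; τ=−ln(0.7800)/6.582=0.038 → t=0.321; u2·a0=0.0585·6.582=0.385; a1=0.198 < 0.385 ≤ a1+a2=2.606 → R2 fires; P=2 M=9 E=6
Draw 5: a1=0.198, a2=2.064, a3=3.408, a0=5.670; τ=−ln(0.8059)/5.670=0.038 → t=0.359; u2·a0=0.4897·5.670=2.777; a1+a2=2.262 < 2.777 ≤ a1+…+a3=5.670 → R3 fires; P=2 M=11 E=5
Draw 6: a1=0.198, a2=1.720, a3=2.840, a0=4.758; τ=−ln(0.8001)/4.758=0.047 → t=0.406; u2·a0=0.8674·4.758=4.127; a1+a2=1.918 < 4.127 ≤ a1+…+a3=4.758 → R3 fires; P=2 M=13 E=4
Draw 7: a1=0.198, a2=1.376, a3=2.272, a0=3.846; τ=−ln(0.6336)/3.846=0.119 → t=0.525; u2·a0=0.8753·3.846=3.366; a1+a2=1.574 < 3.366 ≤ a1+…+a3=3.846 → R3 fires; P=2 M=15 E=3
Draw 8: a1=0.198, a2=1.032, a3=1.704, a0=2.934; τ=−ln(0.3651)/2.934=0.343 → t=0.868; u2·a0=0.2274·2.934=0.667; a1=0.198 < 0.667 ≤ a1+a2=1.230 → R2 fires; P=2 M=17 E=2
Draw 9: a1=0.198, a2=0.688, a3=1.136, a0=2.022; τ=−ln(0.2451)/2.022=0.695 → t=1.563; u2·a0=0.5057·2.022=1.023; a1+a2=0.886 < 1.023 ≤ a1+…+a3=2.022 → R3 fires; P=2 M=19 E=1
Draw 10: a1=0.198, a2=0.344, a3=0.568, a0=1.110; τ=−ln(0.6936)/1.110=0.330 → t=1.893; u2·a0=0.1020·1.110=0.113 ≤ a1=0.198 → R1 fires; P=1 M=19 E=2
Draw 11: a1=0.099, a2=0.688, a3=0.568, a0=1.355; τ=−ln(0.2324)/1.355=1.077 → t=2.970; u2·a0=0.6813·1.355=0.923; a1+a2=0.787 < 0.923 ≤ a1+…+a3=1.355 → R3 fires; P=1 M=21 E=1
Draw 12: a1=0.099, a2=0.344, a3=0.284, a0=0.727; τ=−ln(0.5724)/0.727=0.767 → t=3.737; u2·a0=0.6425·0.727=0.467; a1+a2=0.443 < 0.467 ≤ a1+…+a3=0.727 → R3 fires; P=1 M=23 E=0
Draw 13: a1=0.099, a2=0.000, a3=0.000, a0=0.099; τ=−ln(0.2403)/0.099=14.403 → t=18.140 > T=5.29: stop.
At T=5.29: P=1 M=23 E=0; the largest is M.

Dominant species at T: M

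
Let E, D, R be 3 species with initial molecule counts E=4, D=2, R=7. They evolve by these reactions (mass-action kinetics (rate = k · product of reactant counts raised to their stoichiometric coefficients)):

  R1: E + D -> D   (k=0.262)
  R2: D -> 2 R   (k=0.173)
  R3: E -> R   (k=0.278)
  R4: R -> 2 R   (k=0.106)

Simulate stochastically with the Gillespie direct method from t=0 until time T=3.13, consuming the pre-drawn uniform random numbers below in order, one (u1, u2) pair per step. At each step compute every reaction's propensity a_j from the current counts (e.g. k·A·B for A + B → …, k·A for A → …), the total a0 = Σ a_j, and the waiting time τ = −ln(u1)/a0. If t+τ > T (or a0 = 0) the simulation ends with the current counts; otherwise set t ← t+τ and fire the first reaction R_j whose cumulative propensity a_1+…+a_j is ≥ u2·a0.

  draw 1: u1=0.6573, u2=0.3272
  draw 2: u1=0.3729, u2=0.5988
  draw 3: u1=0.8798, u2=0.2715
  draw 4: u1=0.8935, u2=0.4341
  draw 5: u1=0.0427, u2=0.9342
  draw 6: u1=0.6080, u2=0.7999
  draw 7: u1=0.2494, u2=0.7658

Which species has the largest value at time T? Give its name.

t=0.000: E=4 D=2 R=7
Draw 1: a1=2.096, a2=0.346, a3=1.112, a4=0.742, a0=4.296; τ=−ln(0.6573)/4.296=0.098 → t=0.098; u2·a0=0.3272·4.296=1.406 ≤ a1=2.096 → R1 fires; E=3 D=2 R=7
Draw 2: a1=1.572, a2=0.346, a3=0.834, a4=0.742, a0=3.494; τ=−ln(0.3729)/3.494=0.282 → t=0.380; u2·a0=0.5988·3.494=2.092; a1+a2=1.918 < 2.092 ≤ a1+…+a3=2.752 → R3 fires; E=2 D=2 R=8
Draw 3: a1=1.048, a2=0.346, a3=0.556, a4=0.848, a0=2.798; τ=−ln(0.8798)/2.798=0.046 → t=0.426; u2·a0=0.2715·2.798=0.760 ≤ a1=1.048 → R1 fires; E=1 D=2 R=8
Draw 4: a1=0.524, a2=0.346, a3=0.278, a4=0.848, a0=1.996; τ=−ln(0.8935)/1.996=0.056 → t=0.482; u2·a0=0.4341·1.996=0.866; a1=0.524 < 0.866 ≤ a1+a2=0.870 → R2 fires; E=1 D=1 R=10
Draw 5: a1=0.262, a2=0.173, a3=0.278, a4=1.060, a0=1.773; τ=−ln(0.0427)/1.773=1.779 → t=2.261; u2·a0=0.9342·1.773=1.656; a1+…+a3=0.713 < 1.656 ≤ a1+…+a4=1.773 → R4 fires; E=1 D=1 R=11
Draw 6: a1=0.262, a2=0.173, a3=0.278, a4=1.166, a0=1.879; τ=−ln(0.6080)/1.879=0.265 → t=2.526; u2·a0=0.7999·1.879=1.503; a1+…+a3=0.713 < 1.503 ≤ a1+…+a4=1.879 → R4 fires; E=1 D=1 R=12
Draw 7: a1=0.262, a2=0.173, a3=0.278, a4=1.272, a0=1.985; τ=−ln(0.2494)/1.985=0.700 → t=3.225 > T=3.13: stop.
At T=3.13: E=1 D=1 R=12; the largest is R.

Dominant species at T: R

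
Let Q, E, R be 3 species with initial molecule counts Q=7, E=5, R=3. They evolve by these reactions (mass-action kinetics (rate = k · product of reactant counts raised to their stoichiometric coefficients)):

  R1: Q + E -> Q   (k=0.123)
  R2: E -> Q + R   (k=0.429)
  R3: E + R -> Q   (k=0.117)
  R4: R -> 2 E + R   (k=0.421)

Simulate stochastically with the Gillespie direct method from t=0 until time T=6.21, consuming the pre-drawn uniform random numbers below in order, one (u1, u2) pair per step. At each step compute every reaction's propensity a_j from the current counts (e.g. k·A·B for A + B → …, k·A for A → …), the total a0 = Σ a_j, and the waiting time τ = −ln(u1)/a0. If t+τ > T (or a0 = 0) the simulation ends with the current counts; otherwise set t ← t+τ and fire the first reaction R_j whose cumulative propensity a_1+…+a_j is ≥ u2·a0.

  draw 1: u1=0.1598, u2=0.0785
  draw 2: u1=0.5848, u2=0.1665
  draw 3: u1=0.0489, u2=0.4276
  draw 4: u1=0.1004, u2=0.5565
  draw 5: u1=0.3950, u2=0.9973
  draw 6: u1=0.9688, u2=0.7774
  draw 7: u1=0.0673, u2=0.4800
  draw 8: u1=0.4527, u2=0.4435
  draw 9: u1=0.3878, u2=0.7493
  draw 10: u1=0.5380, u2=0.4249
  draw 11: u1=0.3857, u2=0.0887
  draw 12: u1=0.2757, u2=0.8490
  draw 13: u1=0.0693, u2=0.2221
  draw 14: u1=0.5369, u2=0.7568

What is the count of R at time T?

R at T = 2

t=0.000: Q=7 E=5 R=3
Draw 1: a1=4.305, a2=2.145, a3=1.755, a4=1.263, a0=9.468; τ=−ln(0.1598)/9.468=0.194 → t=0.194; u2·a0=0.0785·9.468=0.743 ≤ a1=4.305 → R1 fires; Q=7 E=4 R=3
Draw 2: a1=3.444, a2=1.716, a3=1.404, a4=1.263, a0=7.827; τ=−ln(0.5848)/7.827=0.069 → t=0.262; u2·a0=0.1665·7.827=1.303 ≤ a1=3.444 → R1 fires; Q=7 E=3 R=3
Draw 3: a1=2.583, a2=1.287, a3=1.053, a4=1.263, a0=6.186; τ=−ln(0.0489)/6.186=0.488 → t=0.750; u2·a0=0.4276·6.186=2.645; a1=2.583 < 2.645 ≤ a1+a2=3.870 → R2 fires; Q=8 E=2 R=4
Draw 4: a1=1.968, a2=0.858, a3=0.936, a4=1.684, a0=5.446; τ=−ln(0.1004)/5.446=0.422 → t=1.172; u2·a0=0.5565·5.446=3.031; a1+a2=2.826 < 3.031 ≤ a1+…+a3=3.762 → R3 fires; Q=9 E=1 R=3
Draw 5: a1=1.107, a2=0.429, a3=0.351, a4=1.263, a0=3.150; τ=−ln(0.3950)/3.150=0.295 → t=1.467; u2·a0=0.9973·3.150=3.141; a1+…+a3=1.887 < 3.141 ≤ a1+…+a4=3.150 → R4 fires; Q=9 E=3 R=3
Draw 6: a1=3.321, a2=1.287, a3=1.053, a4=1.263, a0=6.924; τ=−ln(0.9688)/6.924=0.005 → t=1.472; u2·a0=0.7774·6.924=5.383; a1+a2=4.608 < 5.383 ≤ a1+…+a3=5.661 → R3 fires; Q=10 E=2 R=2
Draw 7: a1=2.460, a2=0.858, a3=0.468, a4=0.842, a0=4.628; τ=−ln(0.0673)/4.628=0.583 → t=2.055; u2·a0=0.4800·4.628=2.221 ≤ a1=2.460 → R1 fires; Q=10 E=1 R=2
Draw 8: a1=1.230, a2=0.429, a3=0.234, a4=0.842, a0=2.735; τ=−ln(0.4527)/2.735=0.290 → t=2.345; u2·a0=0.4435·2.735=1.213 ≤ a1=1.230 → R1 fires; Q=10 E=0 R=2
Draw 9: a1=0.000, a2=0.000, a3=0.000, a4=0.842, a0=0.842; τ=−ln(0.3878)/0.842=1.125 → t=3.470; u2·a0=0.7493·0.842=0.631; a1+…+a3=0.000 < 0.631 ≤ a1+…+a4=0.842 → R4 fires; Q=10 E=2 R=2
Draw 10: a1=2.460, a2=0.858, a3=0.468, a4=0.842, a0=4.628; τ=−ln(0.5380)/4.628=0.134 → t=3.603; u2·a0=0.4249·4.628=1.966 ≤ a1=2.460 → R1 fires; Q=10 E=1 R=2
Draw 11: a1=1.230, a2=0.429, a3=0.234, a4=0.842, a0=2.735; τ=−ln(0.3857)/2.735=0.348 → t=3.952; u2·a0=0.0887·2.735=0.243 ≤ a1=1.230 → R1 fires; Q=10 E=0 R=2
Draw 12: a1=0.000, a2=0.000, a3=0.000, a4=0.842, a0=0.842; τ=−ln(0.2757)/0.842=1.530 → t=5.482; u2·a0=0.8490·0.842=0.715; a1+…+a3=0.000 < 0.715 ≤ a1+…+a4=0.842 → R4 fires; Q=10 E=2 R=2
Draw 13: a1=2.460, a2=0.858, a3=0.468, a4=0.842, a0=4.628; τ=−ln(0.0693)/4.628=0.577 → t=6.059; u2·a0=0.2221·4.628=1.028 ≤ a1=2.460 → R1 fires; Q=10 E=1 R=2
Draw 14: a1=1.230, a2=0.429, a3=0.234, a4=0.842, a0=2.735; τ=−ln(0.5369)/2.735=0.227 → t=6.286 > T=6.21: stop.
Read off R at T=6.21: 2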